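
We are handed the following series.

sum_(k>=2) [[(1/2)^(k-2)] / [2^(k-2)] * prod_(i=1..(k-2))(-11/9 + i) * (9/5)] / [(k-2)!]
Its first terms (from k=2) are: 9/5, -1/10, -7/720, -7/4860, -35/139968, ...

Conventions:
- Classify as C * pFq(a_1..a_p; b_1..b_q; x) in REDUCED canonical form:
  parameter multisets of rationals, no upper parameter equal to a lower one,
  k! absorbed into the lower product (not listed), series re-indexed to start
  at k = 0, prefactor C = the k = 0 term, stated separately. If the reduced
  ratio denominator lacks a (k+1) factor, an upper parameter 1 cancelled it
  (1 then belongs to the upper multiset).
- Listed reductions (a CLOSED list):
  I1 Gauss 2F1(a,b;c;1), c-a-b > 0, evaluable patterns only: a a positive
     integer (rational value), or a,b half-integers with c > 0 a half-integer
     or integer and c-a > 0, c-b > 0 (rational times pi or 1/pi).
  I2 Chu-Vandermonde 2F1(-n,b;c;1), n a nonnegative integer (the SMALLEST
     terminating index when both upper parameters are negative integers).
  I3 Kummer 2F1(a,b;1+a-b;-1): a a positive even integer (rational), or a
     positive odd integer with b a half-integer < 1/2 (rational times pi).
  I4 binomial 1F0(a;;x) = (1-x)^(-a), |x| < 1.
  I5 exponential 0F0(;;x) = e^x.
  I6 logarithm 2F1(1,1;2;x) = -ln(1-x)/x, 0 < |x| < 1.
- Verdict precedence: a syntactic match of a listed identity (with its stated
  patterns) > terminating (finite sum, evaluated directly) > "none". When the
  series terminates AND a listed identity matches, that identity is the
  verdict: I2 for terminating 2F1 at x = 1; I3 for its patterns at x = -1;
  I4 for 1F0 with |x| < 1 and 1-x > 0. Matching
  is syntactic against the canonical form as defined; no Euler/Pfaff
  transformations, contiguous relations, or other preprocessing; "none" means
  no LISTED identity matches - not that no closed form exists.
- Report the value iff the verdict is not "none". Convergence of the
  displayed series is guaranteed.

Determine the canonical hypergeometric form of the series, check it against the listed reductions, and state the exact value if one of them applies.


Canonical form: C = 9/5 times 1F0 with upper {-2/9}, lower {-}, x = 1/4. Verdict: binomial (I4) matches (the 1F0 binomial series: exponent 2/9, x = 1/4). Hence: (9/5) * (3/4)^(2/9).

The tell: from the first term 9/5: the two k-th powers (C = 9/5) combine into one argument.
Ratio: r(k) = (1/4) * (k-2/9) / [(k+1)] - rational in k. x = (1/4); t_0 = 9/5; negate the roots.


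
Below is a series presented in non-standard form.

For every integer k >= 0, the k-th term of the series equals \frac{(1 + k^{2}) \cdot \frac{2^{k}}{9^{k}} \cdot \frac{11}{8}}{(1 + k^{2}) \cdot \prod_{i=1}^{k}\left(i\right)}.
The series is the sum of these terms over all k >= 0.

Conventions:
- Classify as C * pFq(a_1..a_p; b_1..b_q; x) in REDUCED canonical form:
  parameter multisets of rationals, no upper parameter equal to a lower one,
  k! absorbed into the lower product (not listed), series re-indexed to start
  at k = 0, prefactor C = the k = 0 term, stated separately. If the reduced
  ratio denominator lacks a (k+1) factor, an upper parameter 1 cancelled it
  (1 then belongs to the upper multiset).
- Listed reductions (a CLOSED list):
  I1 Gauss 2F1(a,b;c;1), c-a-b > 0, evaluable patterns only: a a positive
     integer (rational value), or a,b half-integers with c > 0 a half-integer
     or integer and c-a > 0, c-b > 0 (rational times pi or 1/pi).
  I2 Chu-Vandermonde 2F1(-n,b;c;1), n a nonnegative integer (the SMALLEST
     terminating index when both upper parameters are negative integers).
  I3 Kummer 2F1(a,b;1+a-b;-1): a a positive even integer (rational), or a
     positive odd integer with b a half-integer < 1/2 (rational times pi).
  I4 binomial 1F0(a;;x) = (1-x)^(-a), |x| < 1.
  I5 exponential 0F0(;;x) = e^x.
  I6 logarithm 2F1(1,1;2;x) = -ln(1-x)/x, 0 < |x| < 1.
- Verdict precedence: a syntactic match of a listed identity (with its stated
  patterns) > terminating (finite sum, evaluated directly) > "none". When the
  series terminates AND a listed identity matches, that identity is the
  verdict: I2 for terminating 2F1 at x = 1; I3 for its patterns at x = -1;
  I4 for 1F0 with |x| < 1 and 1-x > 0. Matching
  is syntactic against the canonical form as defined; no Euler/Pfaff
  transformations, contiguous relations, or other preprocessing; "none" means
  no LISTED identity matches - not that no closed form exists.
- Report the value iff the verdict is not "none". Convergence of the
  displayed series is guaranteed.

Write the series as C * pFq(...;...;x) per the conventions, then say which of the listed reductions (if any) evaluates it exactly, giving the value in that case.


This is \frac{11}{8} * 0F0(-; -; \frac{2}{9}) in reduced canonical form. Verdict: the I5 exponential reduction matches (the 0F0 exponential series at x = \frac{2}{9}). Exact value: \frac{11}{8} \cdot e^{\frac{2}{9}}.

The tell: with t_0 = \frac{11}{8}, the product of the first k integers (prefactor 11/8) is k!.
Step ratio: r(k) = \frac{2}{9} * 1 / [(k+1)] ; factor over Q: parameters, x = \frac{2}{9}, and C = \frac{11}{8}.


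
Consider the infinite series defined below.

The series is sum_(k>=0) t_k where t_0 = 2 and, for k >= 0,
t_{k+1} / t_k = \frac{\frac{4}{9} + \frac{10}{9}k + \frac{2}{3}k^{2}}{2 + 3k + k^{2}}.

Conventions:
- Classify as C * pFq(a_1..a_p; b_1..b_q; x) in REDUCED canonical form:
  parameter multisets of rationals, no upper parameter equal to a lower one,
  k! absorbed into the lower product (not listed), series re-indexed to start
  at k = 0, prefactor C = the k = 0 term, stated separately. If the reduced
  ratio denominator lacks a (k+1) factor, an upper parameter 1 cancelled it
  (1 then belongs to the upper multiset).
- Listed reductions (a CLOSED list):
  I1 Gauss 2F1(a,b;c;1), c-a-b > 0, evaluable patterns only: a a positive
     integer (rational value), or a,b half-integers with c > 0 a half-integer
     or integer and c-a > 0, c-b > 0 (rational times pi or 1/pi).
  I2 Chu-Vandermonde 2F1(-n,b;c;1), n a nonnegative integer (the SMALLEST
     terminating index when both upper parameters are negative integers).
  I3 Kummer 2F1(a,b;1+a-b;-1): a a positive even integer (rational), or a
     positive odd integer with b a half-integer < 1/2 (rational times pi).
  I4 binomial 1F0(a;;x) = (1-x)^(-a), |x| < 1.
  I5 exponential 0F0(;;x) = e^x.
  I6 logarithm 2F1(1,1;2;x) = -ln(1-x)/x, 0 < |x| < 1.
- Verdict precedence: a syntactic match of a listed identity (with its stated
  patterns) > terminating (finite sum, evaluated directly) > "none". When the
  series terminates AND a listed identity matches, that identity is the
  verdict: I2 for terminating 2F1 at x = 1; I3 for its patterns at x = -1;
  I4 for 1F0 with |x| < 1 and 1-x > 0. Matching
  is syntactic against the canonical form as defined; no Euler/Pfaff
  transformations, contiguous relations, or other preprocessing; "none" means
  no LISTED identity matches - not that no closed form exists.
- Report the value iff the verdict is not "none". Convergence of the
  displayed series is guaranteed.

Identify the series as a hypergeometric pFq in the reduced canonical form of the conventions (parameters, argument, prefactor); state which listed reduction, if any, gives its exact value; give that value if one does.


Reduced: x = \frac{2}{3}, 2F1, upper = {\frac{2}{3}, 1}, lower = {2}, C = 2. Verdict: none. Every listed pattern misses the 2F1 form at \frac{2}{3}, upper {\frac{2}{3}, 1}.

First insight: t_0 = 2 here, and the expanded ratio factors over Q; C = 2, roots give parameters.
Consecutive-term ratio: r(k) = \frac{2}{3} * (k+\frac{2}{3}) (k+1) / [(k+2) (k+1)] - rational in k. x = \frac{2}{3}; t_0 = 2; negate the roots.


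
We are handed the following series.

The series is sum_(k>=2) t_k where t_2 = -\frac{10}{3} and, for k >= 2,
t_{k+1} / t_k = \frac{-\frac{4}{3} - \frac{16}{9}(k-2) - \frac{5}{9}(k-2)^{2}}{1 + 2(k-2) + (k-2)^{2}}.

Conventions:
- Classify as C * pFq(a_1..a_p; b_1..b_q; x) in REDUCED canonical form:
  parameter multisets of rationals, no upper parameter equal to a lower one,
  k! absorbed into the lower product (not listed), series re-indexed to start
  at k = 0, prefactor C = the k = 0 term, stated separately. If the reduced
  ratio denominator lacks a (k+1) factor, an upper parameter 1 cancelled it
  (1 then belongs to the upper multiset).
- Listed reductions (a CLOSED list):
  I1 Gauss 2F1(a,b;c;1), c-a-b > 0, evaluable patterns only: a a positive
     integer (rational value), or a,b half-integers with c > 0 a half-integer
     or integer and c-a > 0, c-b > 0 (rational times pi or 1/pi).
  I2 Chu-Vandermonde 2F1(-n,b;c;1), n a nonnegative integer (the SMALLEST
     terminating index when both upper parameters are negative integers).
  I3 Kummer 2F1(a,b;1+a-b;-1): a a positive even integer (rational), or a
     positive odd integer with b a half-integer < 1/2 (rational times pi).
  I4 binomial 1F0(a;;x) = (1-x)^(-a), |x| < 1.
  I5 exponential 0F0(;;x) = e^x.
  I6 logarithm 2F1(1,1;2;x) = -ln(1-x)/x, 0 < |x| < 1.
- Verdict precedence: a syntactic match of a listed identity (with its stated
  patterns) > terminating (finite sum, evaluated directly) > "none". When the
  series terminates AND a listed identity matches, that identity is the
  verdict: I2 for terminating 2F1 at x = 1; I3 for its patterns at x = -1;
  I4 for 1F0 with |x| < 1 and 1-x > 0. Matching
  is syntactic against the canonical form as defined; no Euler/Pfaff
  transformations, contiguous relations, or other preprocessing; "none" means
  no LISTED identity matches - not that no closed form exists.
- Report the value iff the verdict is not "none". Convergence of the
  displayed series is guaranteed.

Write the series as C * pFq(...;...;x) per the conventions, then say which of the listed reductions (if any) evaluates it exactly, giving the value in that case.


x = -\frac{5}{9} here; the reduced form reads 2F1, upper {\frac{6}{5}, 2}, lower {1}, C = -\frac{10}{3}. Verdict: none. No listed pattern accepts 2F1(\frac{6}{5}, 2; 1; -\frac{5}{9}).

The tell: t_0 being -\frac{10}{3}, roots of the ratio polynomials (prefactor -10/3) are the negated parameters.
Consecutive-term ratio: r(k) = -\frac{5}{9} * (k+\frac{6}{5}) (k+2) / [(k+1) (k+1)] - rational in k. x = -\frac{5}{9}; t_0 = -\frac{10}{3}; negate the roots.


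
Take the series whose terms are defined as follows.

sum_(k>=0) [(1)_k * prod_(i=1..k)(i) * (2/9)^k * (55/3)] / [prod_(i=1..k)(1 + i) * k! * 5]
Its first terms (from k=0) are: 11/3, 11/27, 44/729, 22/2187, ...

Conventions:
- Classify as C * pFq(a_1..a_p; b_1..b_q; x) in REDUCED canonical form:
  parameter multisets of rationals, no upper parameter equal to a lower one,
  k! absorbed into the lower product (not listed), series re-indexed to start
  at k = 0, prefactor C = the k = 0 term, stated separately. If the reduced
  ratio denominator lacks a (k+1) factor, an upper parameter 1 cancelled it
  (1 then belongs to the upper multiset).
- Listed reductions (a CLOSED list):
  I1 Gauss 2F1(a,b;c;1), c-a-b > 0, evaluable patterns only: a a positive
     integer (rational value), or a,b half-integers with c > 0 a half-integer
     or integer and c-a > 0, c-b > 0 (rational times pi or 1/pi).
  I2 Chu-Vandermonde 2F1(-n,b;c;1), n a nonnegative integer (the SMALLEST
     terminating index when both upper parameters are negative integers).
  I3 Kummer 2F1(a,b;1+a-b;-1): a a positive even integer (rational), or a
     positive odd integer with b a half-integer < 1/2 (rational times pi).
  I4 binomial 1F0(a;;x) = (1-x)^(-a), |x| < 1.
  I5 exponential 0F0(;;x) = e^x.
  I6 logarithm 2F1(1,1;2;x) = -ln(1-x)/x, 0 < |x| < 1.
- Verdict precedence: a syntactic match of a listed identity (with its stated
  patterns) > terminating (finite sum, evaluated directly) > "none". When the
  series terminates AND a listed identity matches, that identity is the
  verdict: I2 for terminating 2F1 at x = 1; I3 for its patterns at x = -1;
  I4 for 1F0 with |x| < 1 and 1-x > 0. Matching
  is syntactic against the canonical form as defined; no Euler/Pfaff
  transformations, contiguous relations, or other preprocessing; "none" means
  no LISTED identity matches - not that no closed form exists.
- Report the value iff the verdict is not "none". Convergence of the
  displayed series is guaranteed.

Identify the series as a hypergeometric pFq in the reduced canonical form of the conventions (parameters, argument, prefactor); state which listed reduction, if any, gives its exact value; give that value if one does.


Reduced: x = 2/9, 2F1, upper = {1, 1}, lower = {2}, C = 11/3. Verdict: this is the I6 logarithm reduction (the logarithm: parameters (1,1;2), x = 2/9). Hence: (-33/2) * ln(7/9).

The tell: x = (2/9) and the running product (prefactor 11/3) telescopes to a rising factorial.
Consecutive-term ratio: r(k) = (2/9) * (k+1) (k+1) / [(k+2) (k+1)] - rational; roots negated = parameters, x = (2/9), C = 11/3.


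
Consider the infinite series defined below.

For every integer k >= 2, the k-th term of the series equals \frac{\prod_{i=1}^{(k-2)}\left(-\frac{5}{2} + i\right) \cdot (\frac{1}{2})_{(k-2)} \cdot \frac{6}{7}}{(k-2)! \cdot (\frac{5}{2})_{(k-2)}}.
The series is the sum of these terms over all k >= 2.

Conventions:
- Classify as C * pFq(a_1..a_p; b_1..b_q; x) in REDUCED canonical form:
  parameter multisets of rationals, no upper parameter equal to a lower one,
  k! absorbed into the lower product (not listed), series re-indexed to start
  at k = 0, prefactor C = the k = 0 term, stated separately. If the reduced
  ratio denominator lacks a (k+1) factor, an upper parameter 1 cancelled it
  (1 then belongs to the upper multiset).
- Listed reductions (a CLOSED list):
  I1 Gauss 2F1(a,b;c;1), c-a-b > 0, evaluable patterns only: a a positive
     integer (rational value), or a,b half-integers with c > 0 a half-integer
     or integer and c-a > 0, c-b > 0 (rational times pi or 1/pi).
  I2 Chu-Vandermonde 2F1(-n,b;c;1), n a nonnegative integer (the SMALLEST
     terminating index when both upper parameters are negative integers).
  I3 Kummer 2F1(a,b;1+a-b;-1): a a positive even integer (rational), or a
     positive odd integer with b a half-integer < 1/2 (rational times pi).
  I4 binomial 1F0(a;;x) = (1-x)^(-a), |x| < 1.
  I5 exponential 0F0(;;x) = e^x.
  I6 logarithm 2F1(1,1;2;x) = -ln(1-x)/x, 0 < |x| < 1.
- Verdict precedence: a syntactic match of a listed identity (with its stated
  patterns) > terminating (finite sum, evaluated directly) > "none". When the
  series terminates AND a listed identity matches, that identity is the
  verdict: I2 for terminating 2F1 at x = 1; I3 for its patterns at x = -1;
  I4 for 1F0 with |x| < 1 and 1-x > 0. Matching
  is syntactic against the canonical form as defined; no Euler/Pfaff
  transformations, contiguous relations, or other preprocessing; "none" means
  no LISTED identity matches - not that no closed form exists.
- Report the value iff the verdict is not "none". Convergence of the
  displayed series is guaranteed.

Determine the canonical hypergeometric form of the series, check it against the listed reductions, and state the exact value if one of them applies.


Classification (C = \frac{6}{7}): 2F1 with upper {-\frac{3}{2}, \frac{1}{2}}, lower {\frac{5}{2}}, argument x = 1. Verdict at x = 1: Gauss (I1, half-integer pattern) matches (x = 1; upper {-\frac{3}{2}, \frac{1}{2}} half-integers, c = \frac{5}{2} in the evaluable pattern). Its exact value is \frac{45}{224} \cdot \pi.

Key step: x = 1 and the running product (C = 6/7, x = 1) telescopes to a rising factorial.
Step ratio: r(k) = 1 * (k-\frac{3}{2}) (k+\frac{1}{2}) / [(k+\frac{5}{2}) (k+1)] - poly over poly, x = 1 from leading terms; C = \frac{6}{7} at k = 0.


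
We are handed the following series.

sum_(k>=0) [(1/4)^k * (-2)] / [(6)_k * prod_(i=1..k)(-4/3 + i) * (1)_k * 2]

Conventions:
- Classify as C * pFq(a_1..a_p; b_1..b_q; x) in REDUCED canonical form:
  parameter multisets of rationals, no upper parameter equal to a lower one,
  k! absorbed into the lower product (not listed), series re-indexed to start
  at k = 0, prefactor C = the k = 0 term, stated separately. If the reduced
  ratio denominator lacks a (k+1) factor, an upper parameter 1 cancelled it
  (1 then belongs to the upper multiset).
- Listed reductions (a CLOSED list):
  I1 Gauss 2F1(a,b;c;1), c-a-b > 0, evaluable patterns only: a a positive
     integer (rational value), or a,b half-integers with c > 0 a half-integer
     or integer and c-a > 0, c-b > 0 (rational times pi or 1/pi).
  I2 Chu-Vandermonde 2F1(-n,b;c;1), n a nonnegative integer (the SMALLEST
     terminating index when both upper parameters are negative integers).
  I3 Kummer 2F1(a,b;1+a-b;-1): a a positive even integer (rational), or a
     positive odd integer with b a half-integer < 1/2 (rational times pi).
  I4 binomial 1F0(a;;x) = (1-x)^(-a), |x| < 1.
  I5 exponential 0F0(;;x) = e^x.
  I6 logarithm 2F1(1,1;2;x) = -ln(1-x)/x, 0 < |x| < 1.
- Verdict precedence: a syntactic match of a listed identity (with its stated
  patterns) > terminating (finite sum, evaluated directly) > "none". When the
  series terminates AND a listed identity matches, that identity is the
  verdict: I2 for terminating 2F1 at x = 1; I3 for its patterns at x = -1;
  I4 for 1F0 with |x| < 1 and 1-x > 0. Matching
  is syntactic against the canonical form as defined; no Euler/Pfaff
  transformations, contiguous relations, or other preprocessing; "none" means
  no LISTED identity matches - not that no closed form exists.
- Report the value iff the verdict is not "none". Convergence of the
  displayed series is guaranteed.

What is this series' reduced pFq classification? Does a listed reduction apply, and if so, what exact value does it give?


x = 1/4 here; the reduced form reads 0F2, upper {-}, lower {-1/3, 6}, C = -1. Verdict: none (x = 1/4): each listed identity misses the multisets {-} ; {-1/3, 6}.

First insight: with t_0 = -1, the constant factors (C = -1) combine into one prefactor.
Ratio: r(k) = (1/4) * 1 / [(k-1/3) (k+6) (k+1)] ; factor over Q: parameters, x = (1/4), and C = -1.


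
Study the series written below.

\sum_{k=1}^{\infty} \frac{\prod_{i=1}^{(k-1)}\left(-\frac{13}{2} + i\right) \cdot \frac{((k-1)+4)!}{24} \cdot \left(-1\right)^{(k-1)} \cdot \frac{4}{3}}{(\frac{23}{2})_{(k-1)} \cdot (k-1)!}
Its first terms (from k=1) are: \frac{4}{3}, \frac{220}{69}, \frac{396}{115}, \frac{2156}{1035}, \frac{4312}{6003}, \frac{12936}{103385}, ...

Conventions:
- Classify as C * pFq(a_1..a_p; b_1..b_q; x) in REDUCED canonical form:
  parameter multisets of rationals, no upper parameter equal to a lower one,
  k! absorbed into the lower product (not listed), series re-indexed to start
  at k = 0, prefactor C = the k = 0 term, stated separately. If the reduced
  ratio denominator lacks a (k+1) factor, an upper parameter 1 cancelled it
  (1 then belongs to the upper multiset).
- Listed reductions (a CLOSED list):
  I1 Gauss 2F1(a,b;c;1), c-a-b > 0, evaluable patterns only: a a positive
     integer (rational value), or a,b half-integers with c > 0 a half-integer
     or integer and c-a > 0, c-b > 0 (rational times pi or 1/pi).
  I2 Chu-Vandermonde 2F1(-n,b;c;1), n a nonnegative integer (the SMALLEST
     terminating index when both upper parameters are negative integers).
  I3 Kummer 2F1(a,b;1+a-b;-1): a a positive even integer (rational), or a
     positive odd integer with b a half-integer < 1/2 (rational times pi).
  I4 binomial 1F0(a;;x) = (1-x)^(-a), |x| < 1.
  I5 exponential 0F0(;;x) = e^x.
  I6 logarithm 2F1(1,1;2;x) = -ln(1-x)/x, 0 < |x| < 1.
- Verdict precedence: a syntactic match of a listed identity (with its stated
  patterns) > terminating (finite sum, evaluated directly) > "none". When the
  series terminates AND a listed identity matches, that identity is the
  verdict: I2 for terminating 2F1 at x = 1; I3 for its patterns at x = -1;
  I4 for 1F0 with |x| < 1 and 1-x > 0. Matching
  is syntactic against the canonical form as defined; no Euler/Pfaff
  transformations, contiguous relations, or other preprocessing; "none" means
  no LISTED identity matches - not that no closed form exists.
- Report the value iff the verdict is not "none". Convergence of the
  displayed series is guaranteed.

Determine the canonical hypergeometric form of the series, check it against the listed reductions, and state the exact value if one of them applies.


The tell: x = -1 and the factorial ratio (prefactor 4/3) (k+a-1)!/(a-1)! is a rising factorial (a)_k.
Adjacent-term ratio: r(k) = -1 * (k-\frac{11}{2}) (k+5) / [(k+\frac{23}{2}) (k+1)] - rational in k. x = -1; t_0 = \frac{4}{3}; negate the roots.

This is \frac{4}{3} * 2F1(-\frac{11}{2}, 5; \frac{23}{2}; -1) in reduced canonical form. Verdict at x = -1: Kummer (I3) matches (x = -1; c = \frac{23}{2} equals 1+a-b for upper {-\frac{11}{2}, 5}: listed pattern). Its exact value is \frac{14549535}{4194304} \cdot \pi.


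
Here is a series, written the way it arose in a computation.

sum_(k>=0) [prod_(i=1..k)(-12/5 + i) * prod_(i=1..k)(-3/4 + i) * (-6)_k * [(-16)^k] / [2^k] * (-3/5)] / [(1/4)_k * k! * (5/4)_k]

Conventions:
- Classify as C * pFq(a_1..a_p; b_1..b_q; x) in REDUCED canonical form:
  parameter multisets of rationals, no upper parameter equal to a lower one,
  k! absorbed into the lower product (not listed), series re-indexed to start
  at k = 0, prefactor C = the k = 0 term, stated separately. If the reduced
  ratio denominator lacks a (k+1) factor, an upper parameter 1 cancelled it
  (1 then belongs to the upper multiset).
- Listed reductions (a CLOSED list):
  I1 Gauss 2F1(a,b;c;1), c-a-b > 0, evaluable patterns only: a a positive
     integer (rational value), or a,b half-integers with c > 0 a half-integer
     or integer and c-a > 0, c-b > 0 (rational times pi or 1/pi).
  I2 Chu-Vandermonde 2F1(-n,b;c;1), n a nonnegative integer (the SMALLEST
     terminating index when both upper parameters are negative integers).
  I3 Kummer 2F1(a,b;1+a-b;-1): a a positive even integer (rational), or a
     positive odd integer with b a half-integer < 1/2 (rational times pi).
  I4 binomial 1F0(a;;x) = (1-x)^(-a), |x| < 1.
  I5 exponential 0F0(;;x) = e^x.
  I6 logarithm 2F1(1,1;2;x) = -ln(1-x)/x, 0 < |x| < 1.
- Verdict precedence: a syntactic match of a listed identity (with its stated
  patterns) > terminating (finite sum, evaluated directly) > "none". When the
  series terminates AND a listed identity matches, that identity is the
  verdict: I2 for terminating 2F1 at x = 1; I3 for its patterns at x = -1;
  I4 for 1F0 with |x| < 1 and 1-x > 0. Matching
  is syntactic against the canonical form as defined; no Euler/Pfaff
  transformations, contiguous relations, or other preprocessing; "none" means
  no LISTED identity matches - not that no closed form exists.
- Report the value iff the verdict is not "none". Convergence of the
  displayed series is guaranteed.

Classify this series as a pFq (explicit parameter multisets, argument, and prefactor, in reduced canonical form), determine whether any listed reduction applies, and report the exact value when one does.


The series (x = -8) is 2F1: upper {-6, -7/5}, lower {5/4}, prefactor -3/5. Verdict: terminating - no listed pattern fits, but -6 in the upper list cuts the series at k = 6; direct evaluation. Sum: -4852488982227/2158203125.

Key observation: t_0 being -3/5, the parameter 1/4 appears in both the upper and lower lists and cancels.
Term ratio: r(k) = (-8) * (k-6) (k-7/5) / [(k+5/4) (k+1)] - rational; roots negated = parameters, x = (-8), C = -3/5.


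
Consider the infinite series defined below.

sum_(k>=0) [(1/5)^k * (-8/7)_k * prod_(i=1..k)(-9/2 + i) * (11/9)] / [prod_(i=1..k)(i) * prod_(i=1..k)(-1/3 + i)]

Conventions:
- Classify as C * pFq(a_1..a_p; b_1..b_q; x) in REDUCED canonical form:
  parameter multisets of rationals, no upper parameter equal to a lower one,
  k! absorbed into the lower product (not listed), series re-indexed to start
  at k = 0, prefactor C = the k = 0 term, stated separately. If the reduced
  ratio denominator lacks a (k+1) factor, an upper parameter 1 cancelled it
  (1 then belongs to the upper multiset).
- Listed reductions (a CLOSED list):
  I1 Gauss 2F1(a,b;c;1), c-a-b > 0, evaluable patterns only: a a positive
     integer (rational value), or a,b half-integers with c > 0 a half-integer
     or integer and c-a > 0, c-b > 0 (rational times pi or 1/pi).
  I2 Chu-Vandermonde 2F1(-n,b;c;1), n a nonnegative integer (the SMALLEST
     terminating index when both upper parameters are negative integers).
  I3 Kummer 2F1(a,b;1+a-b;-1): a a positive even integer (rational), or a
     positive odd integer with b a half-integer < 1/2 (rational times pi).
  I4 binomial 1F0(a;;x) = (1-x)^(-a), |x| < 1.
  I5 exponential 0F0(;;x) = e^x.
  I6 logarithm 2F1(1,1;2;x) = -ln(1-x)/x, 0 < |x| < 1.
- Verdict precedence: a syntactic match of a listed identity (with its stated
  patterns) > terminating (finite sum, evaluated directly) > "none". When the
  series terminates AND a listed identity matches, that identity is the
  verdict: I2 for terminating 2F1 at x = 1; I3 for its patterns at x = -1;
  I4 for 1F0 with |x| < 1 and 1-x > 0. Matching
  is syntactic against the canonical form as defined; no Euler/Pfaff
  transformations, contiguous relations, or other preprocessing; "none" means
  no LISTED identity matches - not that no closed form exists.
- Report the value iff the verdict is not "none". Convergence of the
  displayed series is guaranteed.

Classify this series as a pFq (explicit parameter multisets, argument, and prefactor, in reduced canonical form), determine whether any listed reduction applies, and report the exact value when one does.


Prefactor 11/9, argument 1/5: 2F1 with upper {-7/2, -8/7} over lower {2/3}. Verdict: none - at argument 1/5 the multisets {-7/2, -8/7} ; {2/3} match no listed identity.

First insight: x = (1/5) and the lower running product (prefactor 11/9) is a rising factorial.
Ratio: r(k) = (1/5) * (k-7/2) (k-8/7) / [(k+2/3) (k+1)] - rational; roots negated = parameters, x = (1/5), C = 11/9.


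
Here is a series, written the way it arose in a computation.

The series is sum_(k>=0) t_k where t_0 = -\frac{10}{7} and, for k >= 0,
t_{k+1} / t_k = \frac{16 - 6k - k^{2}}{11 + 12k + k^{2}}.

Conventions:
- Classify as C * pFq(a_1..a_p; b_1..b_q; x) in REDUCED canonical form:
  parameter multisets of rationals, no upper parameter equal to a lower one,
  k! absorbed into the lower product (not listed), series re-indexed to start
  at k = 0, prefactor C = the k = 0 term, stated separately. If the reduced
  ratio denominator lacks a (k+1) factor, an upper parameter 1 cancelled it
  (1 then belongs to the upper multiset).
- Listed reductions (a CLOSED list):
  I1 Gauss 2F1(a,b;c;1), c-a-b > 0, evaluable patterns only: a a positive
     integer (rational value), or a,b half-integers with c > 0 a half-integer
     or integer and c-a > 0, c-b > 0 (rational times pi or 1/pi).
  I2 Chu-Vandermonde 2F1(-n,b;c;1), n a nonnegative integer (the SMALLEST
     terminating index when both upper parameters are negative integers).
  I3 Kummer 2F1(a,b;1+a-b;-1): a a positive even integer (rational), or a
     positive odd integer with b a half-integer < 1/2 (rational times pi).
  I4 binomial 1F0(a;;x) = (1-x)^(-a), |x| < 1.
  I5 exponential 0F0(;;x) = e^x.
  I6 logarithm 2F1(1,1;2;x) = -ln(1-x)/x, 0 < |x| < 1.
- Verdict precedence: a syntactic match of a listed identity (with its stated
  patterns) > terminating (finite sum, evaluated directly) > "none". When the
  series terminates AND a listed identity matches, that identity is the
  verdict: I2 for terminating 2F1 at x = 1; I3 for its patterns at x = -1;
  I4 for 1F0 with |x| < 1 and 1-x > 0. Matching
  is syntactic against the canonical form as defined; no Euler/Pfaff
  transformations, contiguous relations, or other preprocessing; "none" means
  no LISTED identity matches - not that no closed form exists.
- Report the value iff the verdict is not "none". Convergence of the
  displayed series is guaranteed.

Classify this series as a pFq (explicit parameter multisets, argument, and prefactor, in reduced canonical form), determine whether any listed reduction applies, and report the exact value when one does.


First insight: from the first term -\frac{10}{7}: the expanded ratio factors over Q; C = -10/7, x = -1, roots give parameters.
Term ratio: r(k) = -1 * (k-2) (k+8) / [(k+11) (k+1)] - poly over poly, x = -1 from leading terms; C = -\frac{10}{7} at k = 0.

With C = -\frac{10}{7}: the canonical form is 2F1(-2, 8; 11; -1). Verdict: the Kummer evaluation I3 fires (x = -1; c = 11 equals 1+a-b for upper {-2, 8}: listed pattern). Exact value: -\frac{30}{7}.


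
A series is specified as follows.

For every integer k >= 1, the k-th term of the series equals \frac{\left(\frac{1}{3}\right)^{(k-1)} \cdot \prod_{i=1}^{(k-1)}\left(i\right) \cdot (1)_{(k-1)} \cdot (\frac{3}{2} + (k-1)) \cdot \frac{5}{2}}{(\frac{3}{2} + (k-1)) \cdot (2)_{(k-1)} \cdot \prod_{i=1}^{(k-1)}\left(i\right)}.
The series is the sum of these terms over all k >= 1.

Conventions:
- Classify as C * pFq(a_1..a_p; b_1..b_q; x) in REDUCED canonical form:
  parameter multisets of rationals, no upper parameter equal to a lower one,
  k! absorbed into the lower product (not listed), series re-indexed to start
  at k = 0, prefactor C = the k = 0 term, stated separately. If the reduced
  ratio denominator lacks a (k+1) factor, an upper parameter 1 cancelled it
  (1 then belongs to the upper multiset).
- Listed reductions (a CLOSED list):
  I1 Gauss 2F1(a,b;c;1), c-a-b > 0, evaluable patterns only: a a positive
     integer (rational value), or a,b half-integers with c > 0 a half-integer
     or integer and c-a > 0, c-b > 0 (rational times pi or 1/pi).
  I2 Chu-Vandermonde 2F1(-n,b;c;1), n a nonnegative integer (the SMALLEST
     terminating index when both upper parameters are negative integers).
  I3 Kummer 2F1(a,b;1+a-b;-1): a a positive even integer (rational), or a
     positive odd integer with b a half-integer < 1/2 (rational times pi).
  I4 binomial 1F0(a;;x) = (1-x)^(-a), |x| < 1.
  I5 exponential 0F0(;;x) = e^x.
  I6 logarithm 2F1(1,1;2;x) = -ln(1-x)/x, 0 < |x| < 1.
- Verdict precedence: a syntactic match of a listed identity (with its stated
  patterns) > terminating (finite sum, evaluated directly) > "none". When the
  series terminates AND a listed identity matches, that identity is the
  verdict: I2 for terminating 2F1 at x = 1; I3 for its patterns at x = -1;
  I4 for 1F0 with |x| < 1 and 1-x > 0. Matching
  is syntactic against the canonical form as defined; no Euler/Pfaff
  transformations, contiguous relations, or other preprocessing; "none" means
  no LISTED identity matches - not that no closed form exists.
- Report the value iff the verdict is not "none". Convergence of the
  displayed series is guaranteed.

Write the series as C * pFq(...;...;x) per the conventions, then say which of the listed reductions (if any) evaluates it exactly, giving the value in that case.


Prefactor \frac{5}{2}, argument \frac{1}{3}: 2F1 with upper {1, 1} over lower {2}. Verdict at x = \frac{1}{3}: the I6 logarithm reduction matches (the logarithm: parameters (1,1;2), x = \frac{1}{3}). Its exact value is \left(-\frac{15}{2}\right) \cdot \ln\left(\frac{2}{3}\right).

The tell: from the first term \frac{5}{2}: the product of the first k integers (prefactor 5/2) is k!.
Step ratio: r(k) = \frac{1}{3} * (k+1) (k+1) / [(k+2) (k+1)] - rational in k. x = \frac{1}{3}; t_0 = \frac{5}{2}; negate the roots.


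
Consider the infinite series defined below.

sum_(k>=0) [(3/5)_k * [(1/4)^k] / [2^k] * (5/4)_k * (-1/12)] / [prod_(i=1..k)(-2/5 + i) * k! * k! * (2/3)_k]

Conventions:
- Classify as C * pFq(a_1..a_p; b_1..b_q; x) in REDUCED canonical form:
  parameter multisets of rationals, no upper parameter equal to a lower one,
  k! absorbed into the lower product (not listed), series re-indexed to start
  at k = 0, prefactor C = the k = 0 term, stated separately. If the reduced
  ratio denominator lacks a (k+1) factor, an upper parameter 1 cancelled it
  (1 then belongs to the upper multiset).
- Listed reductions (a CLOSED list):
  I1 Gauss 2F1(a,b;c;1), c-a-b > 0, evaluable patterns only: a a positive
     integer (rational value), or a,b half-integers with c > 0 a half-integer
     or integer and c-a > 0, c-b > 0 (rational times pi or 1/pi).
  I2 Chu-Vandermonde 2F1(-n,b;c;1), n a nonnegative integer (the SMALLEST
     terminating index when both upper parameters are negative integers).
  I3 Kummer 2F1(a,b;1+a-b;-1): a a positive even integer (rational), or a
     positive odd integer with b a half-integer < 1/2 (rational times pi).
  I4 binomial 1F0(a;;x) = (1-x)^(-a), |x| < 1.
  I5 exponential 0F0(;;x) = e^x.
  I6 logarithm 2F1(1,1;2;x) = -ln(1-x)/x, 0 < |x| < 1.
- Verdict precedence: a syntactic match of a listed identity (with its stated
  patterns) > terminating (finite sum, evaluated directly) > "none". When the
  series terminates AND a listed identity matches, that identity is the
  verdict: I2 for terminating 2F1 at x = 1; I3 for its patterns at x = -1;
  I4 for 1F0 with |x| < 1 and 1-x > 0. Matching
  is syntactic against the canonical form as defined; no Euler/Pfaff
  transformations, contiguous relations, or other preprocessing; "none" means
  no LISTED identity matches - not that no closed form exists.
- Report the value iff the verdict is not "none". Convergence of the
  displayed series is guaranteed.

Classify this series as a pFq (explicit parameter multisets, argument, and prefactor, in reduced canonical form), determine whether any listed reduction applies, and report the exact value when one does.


Classification (C = -1/12): 1F2 with upper {5/4}, lower {2/3, 1}, argument x = 1/8. Verdict: none - at argument 1/8 the multisets {5/4} ; {2/3, 1} match no listed identity.

Key observation: t_0 being -1/12, the two k-th powers (C = -1/12, x = 1/8) combine into one argument.
Adjacent-term ratio: r(k) = (1/8) * (k+5/4) / [(k+2/3) (k+1) (k+1)] ; factor over Q: parameters, x = (1/8), and C = -1/12.


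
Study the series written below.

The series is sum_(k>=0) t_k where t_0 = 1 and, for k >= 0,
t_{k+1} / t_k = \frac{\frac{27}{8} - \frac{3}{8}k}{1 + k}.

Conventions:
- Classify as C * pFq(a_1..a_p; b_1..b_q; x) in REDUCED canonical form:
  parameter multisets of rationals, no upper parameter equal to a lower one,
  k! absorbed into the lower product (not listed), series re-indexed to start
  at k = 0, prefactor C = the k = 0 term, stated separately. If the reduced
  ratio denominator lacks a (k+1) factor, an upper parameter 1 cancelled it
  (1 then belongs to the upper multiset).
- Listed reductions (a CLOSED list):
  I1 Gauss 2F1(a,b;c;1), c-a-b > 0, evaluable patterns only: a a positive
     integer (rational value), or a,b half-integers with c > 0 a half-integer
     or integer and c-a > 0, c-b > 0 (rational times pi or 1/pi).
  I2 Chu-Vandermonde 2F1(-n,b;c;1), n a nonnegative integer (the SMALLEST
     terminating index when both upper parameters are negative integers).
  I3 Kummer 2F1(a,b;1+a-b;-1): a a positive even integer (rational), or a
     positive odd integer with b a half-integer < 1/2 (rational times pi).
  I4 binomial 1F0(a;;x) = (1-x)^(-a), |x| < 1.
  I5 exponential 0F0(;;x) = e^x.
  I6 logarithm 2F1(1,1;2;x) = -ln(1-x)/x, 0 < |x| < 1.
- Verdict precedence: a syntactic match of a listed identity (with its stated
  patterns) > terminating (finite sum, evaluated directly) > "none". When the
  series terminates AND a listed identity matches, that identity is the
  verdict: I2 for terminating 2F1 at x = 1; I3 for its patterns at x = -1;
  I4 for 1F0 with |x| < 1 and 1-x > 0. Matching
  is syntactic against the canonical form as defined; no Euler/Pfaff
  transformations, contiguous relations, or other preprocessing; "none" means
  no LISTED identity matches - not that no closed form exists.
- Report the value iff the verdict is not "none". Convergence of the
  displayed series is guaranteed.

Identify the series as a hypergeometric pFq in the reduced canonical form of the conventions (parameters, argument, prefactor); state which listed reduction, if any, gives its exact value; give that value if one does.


The tell: x = -\frac{3}{8} and roots of the ratio polynomials (C = 1, x = -3/8) are the negated parameters.
Term ratio: r(k) = -\frac{3}{8} * (k-9) / [(k+1)] - rational; roots negated = parameters, x = -\frac{3}{8}, C = 1.

Canonical form: C = 1 times 1F0 with upper {-9}, lower {-}, x = -\frac{3}{8}. Verdict: binomial (I4) fires (the 1F0 binomial series: exponent 9, x = -\frac{3}{8}). Exact value: \frac{2357947691}{134217728}.


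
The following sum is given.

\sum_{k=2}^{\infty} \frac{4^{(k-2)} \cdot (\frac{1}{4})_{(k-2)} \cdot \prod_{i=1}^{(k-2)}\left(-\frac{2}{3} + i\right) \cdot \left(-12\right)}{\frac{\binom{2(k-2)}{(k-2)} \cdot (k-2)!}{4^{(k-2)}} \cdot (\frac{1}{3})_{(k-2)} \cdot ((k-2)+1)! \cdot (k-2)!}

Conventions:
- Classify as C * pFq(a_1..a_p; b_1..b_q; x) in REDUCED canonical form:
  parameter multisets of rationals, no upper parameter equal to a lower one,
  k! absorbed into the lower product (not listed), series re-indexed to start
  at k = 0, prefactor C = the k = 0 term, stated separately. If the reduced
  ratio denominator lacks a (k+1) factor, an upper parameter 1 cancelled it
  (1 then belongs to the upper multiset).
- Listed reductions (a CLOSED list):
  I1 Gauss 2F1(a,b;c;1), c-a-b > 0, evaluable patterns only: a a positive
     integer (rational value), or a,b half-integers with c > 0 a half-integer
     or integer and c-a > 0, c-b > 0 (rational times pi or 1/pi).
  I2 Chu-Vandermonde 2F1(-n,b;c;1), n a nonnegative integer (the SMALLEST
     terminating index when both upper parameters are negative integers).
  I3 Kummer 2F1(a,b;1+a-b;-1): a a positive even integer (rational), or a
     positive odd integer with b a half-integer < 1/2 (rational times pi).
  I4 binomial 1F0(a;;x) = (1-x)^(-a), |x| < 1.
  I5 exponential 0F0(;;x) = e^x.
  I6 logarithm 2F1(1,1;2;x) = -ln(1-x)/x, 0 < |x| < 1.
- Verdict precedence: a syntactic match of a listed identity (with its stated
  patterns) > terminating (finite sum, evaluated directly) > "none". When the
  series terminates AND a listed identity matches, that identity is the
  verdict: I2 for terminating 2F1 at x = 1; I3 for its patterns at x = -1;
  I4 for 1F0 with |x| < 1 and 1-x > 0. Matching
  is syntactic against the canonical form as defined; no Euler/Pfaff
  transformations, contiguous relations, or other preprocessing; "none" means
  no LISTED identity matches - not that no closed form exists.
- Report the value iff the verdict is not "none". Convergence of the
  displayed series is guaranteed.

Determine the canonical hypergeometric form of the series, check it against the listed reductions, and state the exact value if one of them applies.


At argument 4: a 1F2 with upper {\frac{1}{4}}, lower {\frac{1}{2}, 2}, scaled by C = -12. Verdict: none. A 1F2 with upper {\frac{1}{4}} fits none of I1-I6 at x = 4; the sum runs forever.

Key step: from the first term -12: the running product (prefactor -12) telescopes to a rising factorial.
Consecutive-term ratio: r(k) = 4 * (k+\frac{1}{4}) / [(k+\frac{1}{2}) (k+2) (k+1)] - poly over poly, x = 4 from leading terms; C = -12 at k = 0.


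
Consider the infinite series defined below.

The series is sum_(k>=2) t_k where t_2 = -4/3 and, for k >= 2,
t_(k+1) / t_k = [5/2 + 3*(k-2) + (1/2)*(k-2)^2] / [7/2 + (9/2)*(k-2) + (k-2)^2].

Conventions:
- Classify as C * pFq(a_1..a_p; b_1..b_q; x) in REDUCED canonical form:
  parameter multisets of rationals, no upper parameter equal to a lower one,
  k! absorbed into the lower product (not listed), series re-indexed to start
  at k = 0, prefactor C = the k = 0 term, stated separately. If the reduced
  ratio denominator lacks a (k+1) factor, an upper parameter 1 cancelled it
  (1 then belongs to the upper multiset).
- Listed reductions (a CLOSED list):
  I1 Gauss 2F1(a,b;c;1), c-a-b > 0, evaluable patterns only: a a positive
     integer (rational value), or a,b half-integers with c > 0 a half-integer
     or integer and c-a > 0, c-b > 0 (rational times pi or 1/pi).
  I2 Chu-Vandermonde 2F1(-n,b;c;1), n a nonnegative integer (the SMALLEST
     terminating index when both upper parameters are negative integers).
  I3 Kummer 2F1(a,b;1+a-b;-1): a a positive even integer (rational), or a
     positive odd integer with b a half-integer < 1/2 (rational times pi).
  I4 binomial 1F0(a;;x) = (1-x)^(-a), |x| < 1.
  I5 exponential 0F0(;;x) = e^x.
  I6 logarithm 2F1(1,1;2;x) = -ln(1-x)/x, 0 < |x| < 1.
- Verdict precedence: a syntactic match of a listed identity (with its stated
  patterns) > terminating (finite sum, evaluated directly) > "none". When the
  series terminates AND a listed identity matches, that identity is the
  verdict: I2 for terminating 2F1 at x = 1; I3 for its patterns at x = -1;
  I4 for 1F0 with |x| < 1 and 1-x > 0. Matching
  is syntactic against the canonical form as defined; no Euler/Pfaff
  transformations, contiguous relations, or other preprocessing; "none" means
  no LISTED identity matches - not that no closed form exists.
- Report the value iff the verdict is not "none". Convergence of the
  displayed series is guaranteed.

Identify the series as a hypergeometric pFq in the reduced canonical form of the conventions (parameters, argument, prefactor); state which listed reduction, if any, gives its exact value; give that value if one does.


Reduced: x = 1/2, 2F1, upper = {1, 5}, lower = {7/2}, C = -4/3. Verdict: none. Every listed pattern misses the 2F1 form at 1/2, upper {1, 5}.

First insight: t_0 being -4/3, factor the ratio over Q (prefactor -4/3): negated roots = parameters.
Ratio: r(k) = (1/2) * (k+1) (k+5) / [(k+7/2) (k+1)] - rational; roots negated = parameters, x = (1/2), C = -4/3.
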